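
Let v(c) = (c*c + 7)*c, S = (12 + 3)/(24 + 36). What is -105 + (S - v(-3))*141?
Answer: 26793/4 ≈ 6698.3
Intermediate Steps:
S = 1/4 (S = 15/60 = 15*(1/60) = 1/4 ≈ 0.25000)
v(c) = c*(7 + c**2) (v(c) = (c**2 + 7)*c = (7 + c**2)*c = c*(7 + c**2))
-105 + (S - v(-3))*141 = -105 + (1/4 - (-3)*(7 + (-3)**2))*141 = -105 + (1/4 - (-3)*(7 + 9))*141 = -105 + (1/4 - (-3)*16)*141 = -105 + (1/4 - 1*(-48))*141 = -105 + (1/4 + 48)*141 = -105 + (193/4)*141 = -105 + 27213/4 = 26793/4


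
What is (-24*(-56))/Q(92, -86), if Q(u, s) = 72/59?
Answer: 3304/3 ≈ 1101.3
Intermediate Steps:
Q(u, s) = 72/59 (Q(u, s) = 72*(1/59) = 72/59)
(-24*(-56))/Q(92, -86) = (-24*(-56))/(72/59) = 1344*(59/72) = 3304/3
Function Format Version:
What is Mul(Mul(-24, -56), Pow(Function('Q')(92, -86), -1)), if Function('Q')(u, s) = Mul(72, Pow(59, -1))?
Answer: Rational(3304, 3) ≈ 1101.3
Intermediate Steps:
Function('Q')(u, s) = Rational(72, 59) (Function('Q')(u, s) = Mul(72, Rational(1, 59)) = Rational(72, 59))
Mul(Mul(-24, -56), Pow(Function('Q')(92, -86), -1)) = Mul(Mul(-24, -56), Pow(Rational(72, 59), -1)) = Mul(1344, Rational(59, 72)) = Rational(3304, 3)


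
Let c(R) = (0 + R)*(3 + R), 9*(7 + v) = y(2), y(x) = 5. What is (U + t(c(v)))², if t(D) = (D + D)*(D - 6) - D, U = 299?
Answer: 42693848606809/43046721 ≈ 9.9180e+5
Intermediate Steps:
v = -58/9 (v = -7 + (⅑)*5 = -7 + 5/9 = -58/9 ≈ -6.4444)
c(R) = R*(3 + R)
t(D) = -D + 2*D*(-6 + D) (t(D) = (2*D)*(-6 + D) - D = 2*D*(-6 + D) - D = -D + 2*D*(-6 + D))
(U + t(c(v)))² = (299 + (-58*(3 - 58/9)/9)*(-13 + 2*(-58*(3 - 58/9)/9)))² = (299 + (-58/9*(-31/9))*(-13 + 2*(-58/9*(-31/9))))² = (299 + 1798*(-13 + 2*(1798/81))/81)² = (299 + 1798*(-13 + 3596/81)/81)² = (299 + (1798/81)*(2543/81))² = (299 + 4572314/6561)² = (6534053/6561)² = 42693848606809/43046721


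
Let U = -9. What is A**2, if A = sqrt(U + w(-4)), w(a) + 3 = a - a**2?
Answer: -32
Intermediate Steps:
w(a) = -3 + a - a**2 (w(a) = -3 + (a - a**2) = -3 + a - a**2)
A = 4*I*sqrt(2) (A = sqrt(-9 + (-3 - 4 - 1*(-4)**2)) = sqrt(-9 + (-3 - 4 - 1*16)) = sqrt(-9 + (-3 - 4 - 16)) = sqrt(-9 - 23) = sqrt(-32) = 4*I*sqrt(2) ≈ 5.6569*I)
A**2 = (4*I*sqrt(2))**2 = -32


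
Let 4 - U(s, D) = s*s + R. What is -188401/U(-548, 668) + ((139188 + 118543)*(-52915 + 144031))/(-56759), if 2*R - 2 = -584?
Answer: -7045225996107805/17028210831 ≈ -4.1374e+5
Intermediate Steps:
R = -291 (R = 1 + (½)*(-584) = 1 - 292 = -291)
U(s, D) = 295 - s² (U(s, D) = 4 - (s*s - 291) = 4 - (s² - 291) = 4 - (-291 + s²) = 4 + (291 - s²) = 295 - s²)
-188401/U(-548, 668) + ((139188 + 118543)*(-52915 + 144031))/(-56759) = -188401/(295 - 1*(-548)²) + ((139188 + 118543)*(-52915 + 144031))/(-56759) = -188401/(295 - 1*300304) + (257731*91116)*(-1/56759) = -188401/(295 - 300304) + 23483417796*(-1/56759) = -188401/(-300009) - 23483417796/56759 = -188401*(-1/300009) - 23483417796/56759 = 188401/300009 - 23483417796/56759 = -7045225996107805/17028210831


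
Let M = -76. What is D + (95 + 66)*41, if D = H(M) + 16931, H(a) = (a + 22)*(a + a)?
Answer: 31740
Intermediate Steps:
H(a) = 2*a*(22 + a) (H(a) = (22 + a)*(2*a) = 2*a*(22 + a))
D = 25139 (D = 2*(-76)*(22 - 76) + 16931 = 2*(-76)*(-54) + 16931 = 8208 + 16931 = 25139)
D + (95 + 66)*41 = 25139 + (95 + 66)*41 = 25139 + 161*41 = 25139 + 6601 = 31740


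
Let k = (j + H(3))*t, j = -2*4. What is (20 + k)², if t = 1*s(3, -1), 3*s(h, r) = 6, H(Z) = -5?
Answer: 36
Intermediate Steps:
s(h, r) = 2 (s(h, r) = (⅓)*6 = 2)
j = -8
t = 2 (t = 1*2 = 2)
k = -26 (k = (-8 - 5)*2 = -13*2 = -26)
(20 + k)² = (20 - 26)² = (-6)² = 36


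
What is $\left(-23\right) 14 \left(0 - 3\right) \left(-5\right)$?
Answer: $-4830$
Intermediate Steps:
$\left(-23\right) 14 \left(0 - 3\right) \left(-5\right) = - 322 \left(\left(-3\right) \left(-5\right)\right) = \left(-322\right) 15 = -4830$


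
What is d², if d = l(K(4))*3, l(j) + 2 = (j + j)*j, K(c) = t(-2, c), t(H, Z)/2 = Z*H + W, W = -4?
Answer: 11902500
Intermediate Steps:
t(H, Z) = -8 + 2*H*Z (t(H, Z) = 2*(Z*H - 4) = 2*(H*Z - 4) = 2*(-4 + H*Z) = -8 + 2*H*Z)
K(c) = -8 - 4*c (K(c) = -8 + 2*(-2)*c = -8 - 4*c)
l(j) = -2 + 2*j² (l(j) = -2 + (j + j)*j = -2 + (2*j)*j = -2 + 2*j²)
d = 3450 (d = (-2 + 2*(-8 - 4*4)²)*3 = (-2 + 2*(-8 - 16)²)*3 = (-2 + 2*(-24)²)*3 = (-2 + 2*576)*3 = (-2 + 1152)*3 = 1150*3 = 3450)
d² = 3450² = 11902500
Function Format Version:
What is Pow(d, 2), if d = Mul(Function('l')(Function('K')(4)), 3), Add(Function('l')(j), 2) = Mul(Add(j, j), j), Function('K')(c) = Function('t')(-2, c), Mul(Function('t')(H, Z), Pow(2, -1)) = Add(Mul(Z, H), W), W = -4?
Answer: 11902500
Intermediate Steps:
Function('t')(H, Z) = Add(-8, Mul(2, H, Z)) (Function('t')(H, Z) = Mul(2, Add(Mul(Z, H), -4)) = Mul(2, Add(Mul(H, Z), -4)) = Mul(2, Add(-4, Mul(H, Z))) = Add(-8, Mul(2, H, Z)))
Function('K')(c) = Add(-8, Mul(-4, c)) (Function('K')(c) = Add(-8, Mul(2, -2, c)) = Add(-8, Mul(-4, c)))
Function('l')(j) = Add(-2, Mul(2, Pow(j, 2))) (Function('l')(j) = Add(-2, Mul(Add(j, j), j)) = Add(-2, Mul(Mul(2, j), j)) = Add(-2, Mul(2, Pow(j, 2))))
d = 3450 (d = Mul(Add(-2, Mul(2, Pow(Add(-8, Mul(-4, 4)), 2))), 3) = Mul(Add(-2, Mul(2, Pow(Add(-8, -16), 2))), 3) = Mul(Add(-2, Mul(2, Pow(-24, 2))), 3) = Mul(Add(-2, Mul(2, 576)), 3) = Mul(Add(-2, 1152), 3) = Mul(1150, 3) = 3450)
Pow(d, 2) = Pow(3450, 2) = 11902500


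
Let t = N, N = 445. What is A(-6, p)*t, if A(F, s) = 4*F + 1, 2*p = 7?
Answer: -10235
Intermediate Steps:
p = 7/2 (p = (½)*7 = 7/2 ≈ 3.5000)
A(F, s) = 1 + 4*F
t = 445
A(-6, p)*t = (1 + 4*(-6))*445 = (1 - 24)*445 = -23*445 = -10235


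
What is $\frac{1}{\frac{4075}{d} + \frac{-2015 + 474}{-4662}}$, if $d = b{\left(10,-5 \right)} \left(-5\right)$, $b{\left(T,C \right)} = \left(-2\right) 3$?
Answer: $\frac{2331}{317398} \approx 0.0073441$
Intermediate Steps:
$b{\left(T,C \right)} = -6$
$d = 30$ ($d = \left(-6\right) \left(-5\right) = 30$)
$\frac{1}{\frac{4075}{d} + \frac{-2015 + 474}{-4662}} = \frac{1}{\frac{4075}{30} + \frac{-2015 + 474}{-4662}} = \frac{1}{4075 \cdot \frac{1}{30} - - \frac{1541}{4662}} = \frac{1}{\frac{815}{6} + \frac{1541}{4662}} = \frac{1}{\frac{317398}{2331}} = \frac{2331}{317398}$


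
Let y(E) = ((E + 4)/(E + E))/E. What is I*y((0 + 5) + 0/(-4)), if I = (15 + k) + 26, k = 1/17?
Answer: 3141/425 ≈ 7.3906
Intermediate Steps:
k = 1/17 ≈ 0.058824
y(E) = (4 + E)/(2*E²) (y(E) = ((4 + E)/((2*E)))/E = ((4 + E)*(1/(2*E)))/E = ((4 + E)/(2*E))/E = (4 + E)/(2*E²))
I = 698/17 (I = (15 + 1/17) + 26 = 256/17 + 26 = 698/17 ≈ 41.059)
I*y((0 + 5) + 0/(-4)) = 698*((4 + ((0 + 5) + 0/(-4)))/(2*((0 + 5) + 0/(-4))²))/17 = 698*((4 + (5 + 0*(-¼)))/(2*(5 + 0*(-¼))²))/17 = 698*((4 + (5 + 0))/(2*(5 + 0)²))/17 = 698*((½)*(4 + 5)/5²)/17 = 698*((½)*(1/25)*9)/17 = (698/17)*(9/50) = 3141/425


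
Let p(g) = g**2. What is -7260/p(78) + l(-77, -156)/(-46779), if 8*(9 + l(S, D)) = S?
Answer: -25148313/21081736 ≈ -1.1929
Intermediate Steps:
l(S, D) = -9 + S/8
-7260/p(78) + l(-77, -156)/(-46779) = -7260/(78**2) + (-9 + (1/8)*(-77))/(-46779) = -7260/6084 + (-9 - 77/8)*(-1/46779) = -7260*1/6084 - 149/8*(-1/46779) = -605/507 + 149/374232 = -25148313/21081736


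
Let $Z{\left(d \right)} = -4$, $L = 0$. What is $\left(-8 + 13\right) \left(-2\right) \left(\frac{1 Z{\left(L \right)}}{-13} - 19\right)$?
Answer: $\frac{2430}{13} \approx 186.92$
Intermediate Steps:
$\left(-8 + 13\right) \left(-2\right) \left(\frac{1 Z{\left(L \right)}}{-13} - 19\right) = \left(-8 + 13\right) \left(-2\right) \left(\frac{1 \left(-4\right)}{-13} - 19\right) = 5 \left(-2\right) \left(\left(-4\right) \left(- \frac{1}{13}\right) - 19\right) = - 10 \left(\frac{4}{13} - 19\right) = \left(-10\right) \left(- \frac{243}{13}\right) = \frac{2430}{13}$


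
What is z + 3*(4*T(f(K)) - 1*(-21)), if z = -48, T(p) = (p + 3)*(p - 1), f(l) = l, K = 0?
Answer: -21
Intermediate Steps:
T(p) = (-1 + p)*(3 + p) (T(p) = (3 + p)*(-1 + p) = (-1 + p)*(3 + p))
z + 3*(4*T(f(K)) - 1*(-21)) = -48 + 3*(4*(-3 + 0**2 + 2*0) - 1*(-21)) = -48 + 3*(4*(-3 + 0 + 0) + 21) = -48 + 3*(4*(-3) + 21) = -48 + 3*(-12 + 21) = -48 + 3*9 = -48 + 27 = -21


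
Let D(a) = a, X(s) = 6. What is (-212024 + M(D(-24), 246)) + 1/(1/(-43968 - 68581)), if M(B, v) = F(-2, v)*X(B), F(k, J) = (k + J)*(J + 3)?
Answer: 39963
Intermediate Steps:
F(k, J) = (3 + J)*(J + k) (F(k, J) = (J + k)*(3 + J) = (3 + J)*(J + k))
M(B, v) = -36 + 6*v + 6*v² (M(B, v) = (v² + 3*v + 3*(-2) + v*(-2))*6 = (v² + 3*v - 6 - 2*v)*6 = (-6 + v + v²)*6 = -36 + 6*v + 6*v²)
(-212024 + M(D(-24), 246)) + 1/(1/(-43968 - 68581)) = (-212024 + (-36 + 6*246 + 6*246²)) + 1/(1/(-43968 - 68581)) = (-212024 + (-36 + 1476 + 6*60516)) + 1/(1/(-112549)) = (-212024 + (-36 + 1476 + 363096)) + 1/(-1/112549) = (-212024 + 364536) - 112549 = 152512 - 112549 = 39963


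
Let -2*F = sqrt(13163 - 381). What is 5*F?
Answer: -5*sqrt(12782)/2 ≈ -282.64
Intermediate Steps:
F = -sqrt(12782)/2 (F = -sqrt(13163 - 381)/2 = -sqrt(12782)/2 ≈ -56.529)
5*F = 5*(-sqrt(12782)/2) = -5*sqrt(12782)/2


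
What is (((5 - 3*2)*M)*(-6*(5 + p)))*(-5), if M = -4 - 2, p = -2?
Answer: 540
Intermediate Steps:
M = -6
(((5 - 3*2)*M)*(-6*(5 + p)))*(-5) = (((5 - 3*2)*(-6))*(-6*(5 - 2)))*(-5) = (((5 - 6)*(-6))*(-6*3))*(-5) = ((-1*(-6))*(-2*9))*(-5) = (6*(-18))*(-5) = -108*(-5) = 540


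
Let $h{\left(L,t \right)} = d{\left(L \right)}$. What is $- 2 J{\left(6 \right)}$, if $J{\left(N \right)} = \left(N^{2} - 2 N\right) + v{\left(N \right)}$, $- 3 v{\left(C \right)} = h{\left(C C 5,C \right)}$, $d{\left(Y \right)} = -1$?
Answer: $- \frac{146}{3} \approx -48.667$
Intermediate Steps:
$h{\left(L,t \right)} = -1$
$v{\left(C \right)} = \frac{1}{3}$ ($v{\left(C \right)} = \left(- \frac{1}{3}\right) \left(-1\right) = \frac{1}{3}$)
$J{\left(N \right)} = \frac{1}{3} + N^{2} - 2 N$ ($J{\left(N \right)} = \left(N^{2} - 2 N\right) + \frac{1}{3} = \frac{1}{3} + N^{2} - 2 N$)
$- 2 J{\left(6 \right)} = - 2 \left(\frac{1}{3} + 6^{2} - 12\right) = - 2 \left(\frac{1}{3} + 36 - 12\right) = \left(-2\right) \frac{73}{3} = - \frac{146}{3}$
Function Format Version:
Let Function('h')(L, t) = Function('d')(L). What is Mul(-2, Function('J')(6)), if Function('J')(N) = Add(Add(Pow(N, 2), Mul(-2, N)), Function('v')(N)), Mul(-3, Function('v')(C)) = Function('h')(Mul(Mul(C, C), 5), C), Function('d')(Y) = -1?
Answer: Rational(-146, 3) ≈ -48.667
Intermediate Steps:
Function('h')(L, t) = -1
Function('v')(C) = Rational(1, 3) (Function('v')(C) = Mul(Rational(-1, 3), -1) = Rational(1, 3))
Function('J')(N) = Add(Rational(1, 3), Pow(N, 2), Mul(-2, N)) (Function('J')(N) = Add(Add(Pow(N, 2), Mul(-2, N)), Rational(1, 3)) = Add(Rational(1, 3), Pow(N, 2), Mul(-2, N)))
Mul(-2, Function('J')(6)) = Mul(-2, Add(Rational(1, 3), Pow(6, 2), Mul(-2, 6))) = Mul(-2, Add(Rational(1, 3), 36, -12)) = Mul(-2, Rational(73, 3)) = Rational(-146, 3)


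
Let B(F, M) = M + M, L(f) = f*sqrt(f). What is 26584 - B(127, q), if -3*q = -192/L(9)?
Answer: 717640/27 ≈ 26579.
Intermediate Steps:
L(f) = f**(3/2)
q = 64/27 (q = -(-64)/(9**(3/2)) = -(-64)/27 = -1/3*(-64/9) = 64/27 ≈ 2.3704)
B(F, M) = 2*M
26584 - B(127, q) = 26584 - 2*64/27 = 26584 - 1*128/27 = 26584 - 128/27 = 717640/27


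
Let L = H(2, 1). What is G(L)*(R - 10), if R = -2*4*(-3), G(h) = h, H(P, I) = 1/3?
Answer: 14/3 ≈ 4.6667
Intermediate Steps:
H(P, I) = ⅓
L = ⅓ ≈ 0.33333
R = 24 (R = -8*(-3) = 24)
G(L)*(R - 10) = (24 - 10)/3 = (⅓)*14 = 14/3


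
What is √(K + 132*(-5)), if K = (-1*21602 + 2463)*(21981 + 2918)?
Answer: I*√476542621 ≈ 21830.0*I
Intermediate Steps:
K = -476541961 (K = (-21602 + 2463)*24899 = -19139*24899 = -476541961)
√(K + 132*(-5)) = √(-476541961 + 132*(-5)) = √(-476541961 - 660) = √(-476542621) = I*√476542621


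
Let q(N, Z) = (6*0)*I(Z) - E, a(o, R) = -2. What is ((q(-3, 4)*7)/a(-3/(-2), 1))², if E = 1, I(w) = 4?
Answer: 49/4 ≈ 12.250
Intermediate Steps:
q(N, Z) = -1 (q(N, Z) = (6*0)*4 - 1*1 = 0*4 - 1 = 0 - 1 = -1)
((q(-3, 4)*7)/a(-3/(-2), 1))² = (-1*7/(-2))² = (-7*(-½))² = (7/2)² = 49/4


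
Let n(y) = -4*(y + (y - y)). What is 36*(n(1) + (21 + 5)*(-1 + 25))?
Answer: 22320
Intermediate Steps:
n(y) = -4*y (n(y) = -4*(y + 0) = -4*y)
36*(n(1) + (21 + 5)*(-1 + 25)) = 36*(-4*1 + (21 + 5)*(-1 + 25)) = 36*(-4 + 26*24) = 36*(-4 + 624) = 36*620 = 22320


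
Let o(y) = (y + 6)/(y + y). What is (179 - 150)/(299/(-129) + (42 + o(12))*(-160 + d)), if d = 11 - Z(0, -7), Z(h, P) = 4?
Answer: -14964/3376223 ≈ -0.0044322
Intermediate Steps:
o(y) = (6 + y)/(2*y) (o(y) = (6 + y)/((2*y)) = (6 + y)*(1/(2*y)) = (6 + y)/(2*y))
d = 7 (d = 11 - 1*4 = 11 - 4 = 7)
(179 - 150)/(299/(-129) + (42 + o(12))*(-160 + d)) = (179 - 150)/(299/(-129) + (42 + (½)*(6 + 12)/12)*(-160 + 7)) = 29/(299*(-1/129) + (42 + (½)*(1/12)*18)*(-153)) = 29/(-299/129 + (42 + ¾)*(-153)) = 29/(-299/129 + (171/4)*(-153)) = 29/(-299/129 - 26163/4) = 29/(-3376223/516) = 29*(-516/3376223) = -14964/3376223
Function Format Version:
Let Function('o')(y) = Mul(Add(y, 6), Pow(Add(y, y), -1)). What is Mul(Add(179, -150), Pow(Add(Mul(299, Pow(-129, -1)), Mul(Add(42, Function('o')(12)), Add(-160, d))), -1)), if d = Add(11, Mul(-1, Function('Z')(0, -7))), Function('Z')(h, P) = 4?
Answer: Rational(-14964, 3376223) ≈ -0.0044322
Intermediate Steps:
Function('o')(y) = Mul(Rational(1, 2), Pow(y, -1), Add(6, y)) (Function('o')(y) = Mul(Add(6, y), Pow(Mul(2, y), -1)) = Mul(Add(6, y), Mul(Rational(1, 2), Pow(y, -1))) = Mul(Rational(1, 2), Pow(y, -1), Add(6, y)))
d = 7 (d = Add(11, Mul(-1, 4)) = Add(11, -4) = 7)
Mul(Add(179, -150), Pow(Add(Mul(299, Pow(-129, -1)), Mul(Add(42, Function('o')(12)), Add(-160, d))), -1)) = Mul(Add(179, -150), Pow(Add(Mul(299, Pow(-129, -1)), Mul(Add(42, Mul(Rational(1, 2), Pow(12, -1), Add(6, 12))), Add(-160, 7))), -1)) = Mul(29, Pow(Add(Mul(299, Rational(-1, 129)), Mul(Add(42, Mul(Rational(1, 2), Rational(1, 12), 18)), -153)), -1)) = Mul(29, Pow(Add(Rational(-299, 129), Mul(Add(42, Rational(3, 4)), -153)), -1)) = Mul(29, Pow(Add(Rational(-299, 129), Mul(Rational(171, 4), -153)), -1)) = Mul(29, Pow(Add(Rational(-299, 129), Rational(-26163, 4)), -1)) = Mul(29, Pow(Rational(-3376223, 516), -1)) = Mul(29, Rational(-516, 3376223)) = Rational(-14964, 3376223)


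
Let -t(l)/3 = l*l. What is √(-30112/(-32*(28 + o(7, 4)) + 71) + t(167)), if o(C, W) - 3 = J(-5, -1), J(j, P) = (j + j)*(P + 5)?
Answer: I*√10793896835/359 ≈ 289.4*I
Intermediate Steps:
t(l) = -3*l² (t(l) = -3*l*l = -3*l²)
J(j, P) = 2*j*(5 + P) (J(j, P) = (2*j)*(5 + P) = 2*j*(5 + P))
o(C, W) = -37 (o(C, W) = 3 + 2*(-5)*(5 - 1) = 3 + 2*(-5)*4 = 3 - 40 = -37)
√(-30112/(-32*(28 + o(7, 4)) + 71) + t(167)) = √(-30112/(-32*(28 - 37) + 71) - 3*167²) = √(-30112/(-32*(-9) + 71) - 3*27889) = √(-30112/(288 + 71) - 83667) = √(-30112/359 - 83667) = √(-30066565/359) = I*√10793896835/359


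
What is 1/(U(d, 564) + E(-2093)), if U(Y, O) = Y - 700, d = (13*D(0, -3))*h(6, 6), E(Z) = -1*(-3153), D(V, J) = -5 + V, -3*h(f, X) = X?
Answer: 1/2583 ≈ 0.00038715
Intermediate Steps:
h(f, X) = -X/3
E(Z) = 3153
d = 130 (d = (13*(-5 + 0))*(-⅓*6) = (13*(-5))*(-2) = -65*(-2) = 130)
U(Y, O) = -700 + Y
1/(U(d, 564) + E(-2093)) = 1/((-700 + 130) + 3153) = 1/(-570 + 3153) = 1/2583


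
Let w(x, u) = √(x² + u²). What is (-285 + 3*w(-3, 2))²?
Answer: 81342 - 1710*√13 ≈ 75177.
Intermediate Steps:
w(x, u) = √(u² + x²)
(-285 + 3*w(-3, 2))² = (-285 + 3*√(2² + (-3)²))² = (-285 + 3*√(4 + 9))² = (-285 + 3*√13)²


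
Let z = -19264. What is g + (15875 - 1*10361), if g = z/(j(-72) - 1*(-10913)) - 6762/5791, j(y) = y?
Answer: 345985329068/62780231 ≈ 5511.1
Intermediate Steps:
g = -184864666/62780231 (g = -19264/(-72 - 1*(-10913)) - 6762/5791 = -19264/(-72 + 10913) - 6762*1/5791 = -19264/10841 - 6762/5791 = -184864666/62780231 ≈ -2.9446)
g + (15875 - 1*10361) = -184864666/62780231 + (15875 - 1*10361) = -184864666/62780231 + (15875 - 10361) = -184864666/62780231 + 5514 = 345985329068/62780231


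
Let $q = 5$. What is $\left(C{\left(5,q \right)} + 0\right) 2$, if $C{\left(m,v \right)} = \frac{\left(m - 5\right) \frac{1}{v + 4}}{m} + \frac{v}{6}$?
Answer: $\frac{5}{3} \approx 1.6667$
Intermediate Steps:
$C{\left(m,v \right)} = \frac{v}{6} + \frac{-5 + m}{m \left(4 + v\right)}$ ($C{\left(m,v \right)} = \frac{\left(-5 + m\right) \frac{1}{4 + v}}{m} + v \frac{1}{6} = \frac{\frac{1}{4 + v} \left(-5 + m\right)}{m} + \frac{v}{6} = \frac{-5 + m}{m \left(4 + v\right)} + \frac{v}{6} = \frac{v}{6} + \frac{-5 + m}{m \left(4 + v\right)}$)
$\left(C{\left(5,q \right)} + 0\right) 2 = \left(\frac{-30 + 6 \cdot 5 + 5 \cdot 5^{2} + 4 \cdot 5 \cdot 5}{6 \cdot 5 \left(4 + 5\right)} + 0\right) 2 = \left(\frac{1}{6} \cdot \frac{1}{5} \cdot \frac{1}{9} \left(-30 + 30 + 5 \cdot 25 + 100\right) + 0\right) 2 = \left(\frac{1}{6} \cdot \frac{1}{5} \cdot \frac{1}{9} \left(-30 + 30 + 125 + 100\right) + 0\right) 2 = \left(\frac{1}{6} \cdot \frac{1}{5} \cdot \frac{1}{9} \cdot 225 + 0\right) 2 = \left(\frac{5}{6} + 0\right) 2 = \frac{5}{6} \cdot 2 = \frac{5}{3}$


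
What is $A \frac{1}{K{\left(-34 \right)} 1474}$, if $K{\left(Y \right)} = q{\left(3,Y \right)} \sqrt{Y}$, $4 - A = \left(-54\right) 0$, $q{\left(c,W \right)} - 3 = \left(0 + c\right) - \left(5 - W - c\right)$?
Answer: $\frac{i \sqrt{34}}{375870} \approx 1.5513 \cdot 10^{-5} i$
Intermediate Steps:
$q{\left(c,W \right)} = -2 + W + 2 c$ ($q{\left(c,W \right)} = 3 - \left(5 - W - 2 c\right) = 3 + \left(c + \left(-5 + W + c\right)\right) = 3 + \left(-5 + W + 2 c\right) = -2 + W + 2 c$)
$A = 4$ ($A = 4 - \left(-54\right) 0 = 4 - 0 = 4 + 0 = 4$)
$K{\left(Y \right)} = \sqrt{Y} \left(4 + Y\right)$ ($K{\left(Y \right)} = \left(-2 + Y + 2 \cdot 3\right) \sqrt{Y} = \left(-2 + Y + 6\right) \sqrt{Y} = \left(4 + Y\right) \sqrt{Y} = \sqrt{Y} \left(4 + Y\right)$)
$A \frac{1}{K{\left(-34 \right)} 1474} = 4 \frac{1}{\sqrt{-34} \left(4 - 34\right) 1474} = 4 \frac{1}{i \sqrt{34} \left(-30\right)} \frac{1}{1474} = 4 \frac{1}{\left(-30\right) i \sqrt{34}} \cdot \frac{1}{1474} = 4 \frac{i \sqrt{34}}{1020} \cdot \frac{1}{1474} = 4 \frac{i \sqrt{34}}{1503480} = \frac{i \sqrt{34}}{375870}$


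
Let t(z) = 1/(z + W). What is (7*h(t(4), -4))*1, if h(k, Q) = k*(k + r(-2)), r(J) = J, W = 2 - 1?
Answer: -63/25 ≈ -2.5200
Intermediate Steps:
W = 1
t(z) = 1/(1 + z) (t(z) = 1/(z + 1) = 1/(1 + z))
h(k, Q) = k*(-2 + k) (h(k, Q) = k*(k - 2) = k*(-2 + k))
(7*h(t(4), -4))*1 = (7*((-2 + 1/(1 + 4))/(1 + 4)))*1 = (7*((-2 + 1/5)/5))*1 = (7*((-2 + ⅕)/5))*1 = (7*((⅕)*(-9/5)))*1 = (7*(-9/25))*1 = -63/25*1 = -63/25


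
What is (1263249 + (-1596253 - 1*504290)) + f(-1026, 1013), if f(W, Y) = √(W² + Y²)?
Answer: -837294 + √2078845 ≈ -8.3585e+5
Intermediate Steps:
(1263249 + (-1596253 - 1*504290)) + f(-1026, 1013) = (1263249 + (-1596253 - 1*504290)) + √((-1026)² + 1013²) = (1263249 + (-1596253 - 504290)) + √(1052676 + 1026169) = (1263249 - 2100543) + √2078845 = -837294 + √2078845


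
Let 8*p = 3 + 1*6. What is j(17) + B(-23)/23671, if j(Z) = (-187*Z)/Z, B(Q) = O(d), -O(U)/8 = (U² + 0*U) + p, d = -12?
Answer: -4427638/23671 ≈ -187.05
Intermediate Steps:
p = 9/8 (p = (3 + 1*6)/8 = (3 + 6)/8 = (⅛)*9 = 9/8 ≈ 1.1250)
O(U) = -9 - 8*U² (O(U) = -8*((U² + 0*U) + 9/8) = -8*((U² + 0) + 9/8) = -8*(U² + 9/8) = -8*(9/8 + U²) = -9 - 8*U²)
B(Q) = -1161 (B(Q) = -9 - 8*(-12)² = -9 - 8*144 = -9 - 1152 = -1161)
j(Z) = -187
j(17) + B(-23)/23671 = -187 - 1161/23671 = -4427638/23671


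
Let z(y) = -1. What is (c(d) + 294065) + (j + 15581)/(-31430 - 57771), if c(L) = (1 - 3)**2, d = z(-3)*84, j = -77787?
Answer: 26231311075/89201 ≈ 2.9407e+5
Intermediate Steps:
d = -84 (d = -1*84 = -84)
c(L) = 4 (c(L) = (-2)**2 = 4)
(c(d) + 294065) + (j + 15581)/(-31430 - 57771) = (4 + 294065) + (-77787 + 15581)/(-31430 - 57771) = 294069 - 62206/(-89201) = 294069 - 62206*(-1/89201) = 294069 + 62206/89201 = 26231311075/89201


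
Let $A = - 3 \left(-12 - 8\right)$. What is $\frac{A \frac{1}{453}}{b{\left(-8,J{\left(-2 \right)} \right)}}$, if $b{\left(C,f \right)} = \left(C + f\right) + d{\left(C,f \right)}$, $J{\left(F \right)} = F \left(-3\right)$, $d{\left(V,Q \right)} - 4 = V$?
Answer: $- \frac{10}{453} \approx -0.022075$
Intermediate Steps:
$d{\left(V,Q \right)} = 4 + V$
$J{\left(F \right)} = - 3 F$
$A = 60$ ($A = \left(-3\right) \left(-20\right) = 60$)
$b{\left(C,f \right)} = 4 + f + 2 C$ ($b{\left(C,f \right)} = \left(C + f\right) + \left(4 + C\right) = 4 + f + 2 C$)
$\frac{A \frac{1}{453}}{b{\left(-8,J{\left(-2 \right)} \right)}} = \frac{60 \cdot \frac{1}{453}}{4 - -6 + 2 \left(-8\right)} = \frac{60 \cdot \frac{1}{453}}{4 + 6 - 16} = \frac{20}{151 \left(-6\right)} = \frac{20}{151} \left(- \frac{1}{6}\right) = - \frac{10}{453}$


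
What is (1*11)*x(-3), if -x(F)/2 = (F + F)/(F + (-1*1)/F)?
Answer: -99/2 ≈ -49.500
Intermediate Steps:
x(F) = -4*F/(F - 1/F) (x(F) = -2*(F + F)/(F + (-1*1)/F) = -2*2*F/(F - 1/F) = -4*F/(F - 1/F))
(1*11)*x(-3) = (1*11)*(-4*(-3)**2/(-1 + (-3)**2)) = 11*(-4*9/(-1 + 9)) = 11*(-4*9/8) = 11*(-4*9*1/8) = 11*(-9/2) = -99/2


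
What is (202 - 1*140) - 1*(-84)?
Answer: 146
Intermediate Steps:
(202 - 1*140) - 1*(-84) = (202 - 140) + 84 = 62 + 84 = 146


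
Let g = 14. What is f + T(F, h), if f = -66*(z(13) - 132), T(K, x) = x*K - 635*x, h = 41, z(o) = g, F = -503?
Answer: -38870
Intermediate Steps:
z(o) = 14
T(K, x) = -635*x + K*x (T(K, x) = K*x - 635*x = -635*x + K*x)
f = 7788 (f = -66*(14 - 132) = -66*(-118) = 7788)
f + T(F, h) = 7788 + 41*(-635 - 503) = 7788 + 41*(-1138) = 7788 - 46658 = -38870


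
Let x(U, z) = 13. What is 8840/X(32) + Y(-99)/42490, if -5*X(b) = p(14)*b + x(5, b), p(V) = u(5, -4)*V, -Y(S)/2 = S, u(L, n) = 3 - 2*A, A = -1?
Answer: -938805953/47864985 ≈ -19.614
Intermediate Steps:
u(L, n) = 5 (u(L, n) = 3 - 2*(-1) = 3 + 2 = 5)
Y(S) = -2*S
p(V) = 5*V
X(b) = -13/5 - 14*b (X(b) = -((5*14)*b + 13)/5 = -(70*b + 13)/5 = -(13 + 70*b)/5 = -13/5 - 14*b)
8840/X(32) + Y(-99)/42490 = 8840/(-13/5 - 14*32) - 2*(-99)/42490 = 8840/(-13/5 - 448) + 198*(1/42490) = 8840/(-2253/5) + 99/21245 = 8840*(-5/2253) + 99/21245 = -44200/2253 + 99/21245 = -938805953/47864985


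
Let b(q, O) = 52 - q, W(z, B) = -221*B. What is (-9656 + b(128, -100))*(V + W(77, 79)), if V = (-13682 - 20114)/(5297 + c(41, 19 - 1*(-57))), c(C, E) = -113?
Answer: 18357238843/108 ≈ 1.6997e+8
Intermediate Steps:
V = -8449/1296 (V = (-13682 - 20114)/(5297 - 113) = -33796/5184 = -33796*1/5184 = -8449/1296 ≈ -6.5193)
(-9656 + b(128, -100))*(V + W(77, 79)) = (-9656 + (52 - 1*128))*(-8449/1296 - 221*79) = (-9656 + (52 - 128))*(-8449/1296 - 17459) = (-9656 - 76)*(-22635313/1296) = -9732*(-22635313/1296) = 18357238843/108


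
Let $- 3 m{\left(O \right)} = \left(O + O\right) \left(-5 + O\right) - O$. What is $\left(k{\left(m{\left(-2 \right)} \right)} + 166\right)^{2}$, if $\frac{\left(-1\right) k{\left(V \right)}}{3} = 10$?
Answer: $18496$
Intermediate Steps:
$m{\left(O \right)} = \frac{O}{3} - \frac{2 O \left(-5 + O\right)}{3}$ ($m{\left(O \right)} = - \frac{\left(O + O\right) \left(-5 + O\right) - O}{3} = - \frac{2 O \left(-5 + O\right) - O}{3} = - \frac{- O + 2 O \left(-5 + O\right)}{3} = \frac{O}{3} - \frac{2 O \left(-5 + O\right)}{3}$)
$k{\left(V \right)} = -30$ ($k{\left(V \right)} = \left(-3\right) 10 = -30$)
$\left(k{\left(m{\left(-2 \right)} \right)} + 166\right)^{2} = \left(-30 + 166\right)^{2} = 136^{2} = 18496$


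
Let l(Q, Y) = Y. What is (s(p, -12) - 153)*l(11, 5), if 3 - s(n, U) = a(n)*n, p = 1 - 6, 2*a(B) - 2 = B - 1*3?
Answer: -825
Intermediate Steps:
a(B) = -1/2 + B/2 (a(B) = 1 + (B - 1*3)/2 = 1 + (B - 3)/2 = 1 + (-3 + B)/2 = 1 + (-3/2 + B/2) = -1/2 + B/2)
p = -5
s(n, U) = 3 - n*(-1/2 + n/2) (s(n, U) = 3 - (-1/2 + n/2)*n = 3 - n*(-1/2 + n/2))
(s(p, -12) - 153)*l(11, 5) = ((3 - 1/2*(-5)*(-1 - 5)) - 153)*5 = ((3 - 1/2*(-5)*(-6)) - 153)*5 = ((3 - 15) - 153)*5 = (-12 - 153)*5 = -165*5 = -825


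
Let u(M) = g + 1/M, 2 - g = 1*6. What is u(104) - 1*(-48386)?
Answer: 5031729/104 ≈ 48382.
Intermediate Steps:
g = -4 (g = 2 - 6 = -4)
u(M) = -4 + 1/M
u(104) - 1*(-48386) = (-4 + 1/104) - 1*(-48386) = (-4 + 1/104) + 48386 = -415/104 + 48386 = 5031729/104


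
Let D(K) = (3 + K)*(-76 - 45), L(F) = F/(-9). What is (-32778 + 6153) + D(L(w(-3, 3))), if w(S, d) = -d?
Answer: -81085/3 ≈ -27028.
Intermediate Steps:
L(F) = -F/9 (L(F) = F*(-1/9) = -F/9)
D(K) = -363 - 121*K (D(K) = (3 + K)*(-121) = -363 - 121*K)
(-32778 + 6153) + D(L(w(-3, 3))) = (-32778 + 6153) + (-363 - (-121)*(-1*3)/9) = -26625 + (-363 - (-121)*(-3)/9) = -26625 + (-363 - 121*1/3) = -26625 + (-363 - 121/3) = -26625 - 1210/3 = -81085/3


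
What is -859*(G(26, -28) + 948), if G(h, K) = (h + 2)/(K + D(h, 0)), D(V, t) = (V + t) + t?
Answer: -802306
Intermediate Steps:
D(V, t) = V + 2*t
G(h, K) = (2 + h)/(K + h) (G(h, K) = (h + 2)/(K + (h + 2*0)) = (2 + h)/(K + (h + 0)) = (2 + h)/(K + h))
-859*(G(26, -28) + 948) = -859*((2 + 26)/(-28 + 26) + 948) = -859*(28/(-2) + 948) = -859*(-1/2*28 + 948) = -859*(-14 + 948) = -859*934 = -802306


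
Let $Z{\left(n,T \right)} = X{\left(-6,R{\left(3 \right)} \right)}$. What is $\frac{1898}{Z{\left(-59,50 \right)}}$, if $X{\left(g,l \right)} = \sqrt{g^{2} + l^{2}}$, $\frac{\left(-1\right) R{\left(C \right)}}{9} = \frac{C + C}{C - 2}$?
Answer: $\frac{949 \sqrt{82}}{246} \approx 34.933$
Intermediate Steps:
$R{\left(C \right)} = - \frac{18 C}{-2 + C}$ ($R{\left(C \right)} = - 9 \frac{C + C}{C - 2} = - 9 \frac{2 C}{-2 + C} = - \frac{18 C}{-2 + C}$)
$Z{\left(n,T \right)} = 6 \sqrt{82}$ ($Z{\left(n,T \right)} = \sqrt{\left(-6\right)^{2} + \left(\left(-18\right) 3 \frac{1}{-2 + 3}\right)^{2}} = \sqrt{36 + \left(\left(-18\right) 3 \cdot 1^{-1}\right)^{2}} = \sqrt{36 + \left(\left(-18\right) 3 \cdot 1\right)^{2}} = \sqrt{36 + \left(-54\right)^{2}} = \sqrt{36 + 2916} = \sqrt{2952} = 6 \sqrt{82}$)
$\frac{1898}{Z{\left(-59,50 \right)}} = \frac{1898}{6 \sqrt{82}} = 1898 \frac{\sqrt{82}}{492} = \frac{949 \sqrt{82}}{246}$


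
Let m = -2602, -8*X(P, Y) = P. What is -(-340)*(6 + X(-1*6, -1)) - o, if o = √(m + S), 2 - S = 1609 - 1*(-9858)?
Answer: 2295 - 3*I*√1563 ≈ 2295.0 - 118.6*I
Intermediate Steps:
X(P, Y) = -P/8
S = -11465 (S = 2 - (1609 - 1*(-9858)) = 2 - (1609 + 9858) = 2 - 1*11467 = 2 - 11467 = -11465)
o = 3*I*√1563 (o = √(-2602 - 11465) = √(-14067) = 3*I*√1563 ≈ 118.6*I)
-(-340)*(6 + X(-1*6, -1)) - o = -(-340)*(6 - (-1)*6/8) - 3*I*√1563 = -(-340)*(6 - ⅛*(-6)) - 3*I*√1563 = -(-340)*(6 + ¾) - 3*I*√1563 = -(-340)*27/4 - 3*I*√1563 = -68*(-135/4) - 3*I*√1563 = 2295 - 3*I*√1563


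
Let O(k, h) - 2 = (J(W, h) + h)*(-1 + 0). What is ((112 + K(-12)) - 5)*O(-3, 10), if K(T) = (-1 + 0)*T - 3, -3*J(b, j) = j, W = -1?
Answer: -1624/3 ≈ -541.33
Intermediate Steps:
J(b, j) = -j/3
K(T) = -3 - T (K(T) = -T - 3 = -3 - T)
O(k, h) = 2 - 2*h/3 (O(k, h) = 2 + (-h/3 + h)*(-1 + 0) = 2 + (2*h/3)*(-1) = 2 - 2*h/3)
((112 + K(-12)) - 5)*O(-3, 10) = ((112 + (-3 - 1*(-12))) - 5)*(2 - ⅔*10) = ((112 + (-3 + 12)) - 5)*(2 - 20/3) = ((112 + 9) - 5)*(-14/3) = (121 - 5)*(-14/3) = 116*(-14/3) = -1624/3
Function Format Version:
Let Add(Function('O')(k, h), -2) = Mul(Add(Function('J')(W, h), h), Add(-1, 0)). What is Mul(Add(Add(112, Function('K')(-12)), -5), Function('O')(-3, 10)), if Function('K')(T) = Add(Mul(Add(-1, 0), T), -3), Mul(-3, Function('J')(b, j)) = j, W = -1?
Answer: Rational(-1624, 3) ≈ -541.33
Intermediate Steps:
Function('J')(b, j) = Mul(Rational(-1, 3), j)
Function('K')(T) = Add(-3, Mul(-1, T)) (Function('K')(T) = Add(Mul(-1, T), -3) = Add(-3, Mul(-1, T)))
Function('O')(k, h) = Add(2, Mul(Rational(-2, 3), h)) (Function('O')(k, h) = Add(2, Mul(Add(Mul(Rational(-1, 3), h), h), Add(-1, 0))) = Add(2, Mul(Mul(Rational(2, 3), h), -1)) = Add(2, Mul(Rational(-2, 3), h)))
Mul(Add(Add(112, Function('K')(-12)), -5), Function('O')(-3, 10)) = Mul(Add(Add(112, Add(-3, Mul(-1, -12))), -5), Add(2, Mul(Rational(-2, 3), 10))) = Mul(Add(Add(112, Add(-3, 12)), -5), Add(2, Rational(-20, 3))) = Mul(Add(Add(112, 9), -5), Rational(-14, 3)) = Mul(Add(121, -5), Rational(-14, 3)) = Mul(116, Rational(-14, 3)) = Rational(-1624, 3)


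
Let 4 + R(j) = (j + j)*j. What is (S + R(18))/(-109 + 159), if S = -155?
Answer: 489/50 ≈ 9.7800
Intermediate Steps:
R(j) = -4 + 2*j**2 (R(j) = -4 + (j + j)*j = -4 + (2*j)*j = -4 + 2*j**2)
(S + R(18))/(-109 + 159) = (-155 + (-4 + 2*18**2))/(-109 + 159) = (-155 + (-4 + 2*324))/50 = (-155 + (-4 + 648))*(1/50) = (-155 + 644)*(1/50) = 489*(1/50) = 489/50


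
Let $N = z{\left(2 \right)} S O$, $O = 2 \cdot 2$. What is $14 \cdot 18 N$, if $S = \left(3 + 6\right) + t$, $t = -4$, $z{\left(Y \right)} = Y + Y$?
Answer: $20160$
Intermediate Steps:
$z{\left(Y \right)} = 2 Y$
$S = 5$ ($S = \left(3 + 6\right) - 4 = 9 - 4 = 5$)
$O = 4$
$N = 80$ ($N = 2 \cdot 2 \cdot 5 \cdot 4 = 4 \cdot 5 \cdot 4 = 20 \cdot 4 = 80$)
$14 \cdot 18 N = 14 \cdot 18 \cdot 80 = 252 \cdot 80 = 20160$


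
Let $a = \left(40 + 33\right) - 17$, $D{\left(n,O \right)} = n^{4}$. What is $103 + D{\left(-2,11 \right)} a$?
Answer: $999$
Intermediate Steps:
$a = 56$ ($a = 73 - 17 = 56$)
$103 + D{\left(-2,11 \right)} a = 103 + \left(-2\right)^{4} \cdot 56 = 103 + 16 \cdot 56 = 103 + 896 = 999$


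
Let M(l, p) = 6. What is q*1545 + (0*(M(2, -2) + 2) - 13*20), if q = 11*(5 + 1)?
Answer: 101710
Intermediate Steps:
q = 66 (q = 11*6 = 66)
q*1545 + (0*(M(2, -2) + 2) - 13*20) = 66*1545 + (0*(6 + 2) - 13*20) = 101970 + (0*8 - 260) = 101970 + (0 - 260) = 101970 - 260 = 101710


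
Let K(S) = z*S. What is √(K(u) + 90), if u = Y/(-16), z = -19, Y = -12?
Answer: √303/2 ≈ 8.7034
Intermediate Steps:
u = ¾ (u = -12/(-16) = -12*(-1/16) = ¾ ≈ 0.75000)
K(S) = -19*S
√(K(u) + 90) = √(-19*¾ + 90) = √(-57/4 + 90) = √(303/4) = √303/2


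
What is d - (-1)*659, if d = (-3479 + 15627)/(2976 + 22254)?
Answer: 8319359/12615 ≈ 659.48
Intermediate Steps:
d = 6074/12615 (d = 12148/25230 = 12148*(1/25230) = 6074/12615 ≈ 0.48149)
d - (-1)*659 = 6074/12615 - (-1)*659 = 6074/12615 - 1*(-659) = 6074/12615 + 659 = 8319359/12615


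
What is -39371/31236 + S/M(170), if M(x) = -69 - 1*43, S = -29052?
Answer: 28220585/109326 ≈ 258.13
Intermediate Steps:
M(x) = -112 (M(x) = -69 - 43 = -112)
-39371/31236 + S/M(170) = -39371/31236 - 29052/(-112) = -39371*1/31236 - 29052*(-1/112) = -39371/31236 + 7263/28 = 28220585/109326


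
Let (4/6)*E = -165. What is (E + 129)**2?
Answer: 56169/4 ≈ 14042.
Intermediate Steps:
E = -495/2 (E = (3/2)*(-165) = -495/2 ≈ -247.50)
(E + 129)**2 = (-495/2 + 129)**2 = (-237/2)**2 = 56169/4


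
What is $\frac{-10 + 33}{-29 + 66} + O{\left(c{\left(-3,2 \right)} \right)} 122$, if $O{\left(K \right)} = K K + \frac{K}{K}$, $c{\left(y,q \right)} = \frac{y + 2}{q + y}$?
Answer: $\frac{9051}{37} \approx 244.62$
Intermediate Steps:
$c{\left(y,q \right)} = \frac{2 + y}{q + y}$
$O{\left(K \right)} = 1 + K^{2}$ ($O{\left(K \right)} = K^{2} + 1 = 1 + K^{2}$)
$\frac{-10 + 33}{-29 + 66} + O{\left(c{\left(-3,2 \right)} \right)} 122 = \frac{-10 + 33}{-29 + 66} + \left(1 + \left(\frac{2 - 3}{2 - 3}\right)^{2}\right) 122 = \frac{23}{37} + \left(1 + \left(\frac{1}{-1} \left(-1\right)\right)^{2}\right) 122 = 23 \cdot \frac{1}{37} + \left(1 + \left(\left(-1\right) \left(-1\right)\right)^{2}\right) 122 = \frac{23}{37} + \left(1 + 1^{2}\right) 122 = \frac{23}{37} + \left(1 + 1\right) 122 = \frac{23}{37} + 2 \cdot 122 = \frac{23}{37} + 244 = \frac{9051}{37}$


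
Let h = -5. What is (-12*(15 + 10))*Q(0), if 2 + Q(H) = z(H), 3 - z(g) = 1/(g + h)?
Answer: -360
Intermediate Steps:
z(g) = 3 - 1/(-5 + g) (z(g) = 3 - 1/(g - 5) = 3 - 1/(-5 + g))
Q(H) = -2 + (-16 + 3*H)/(-5 + H)
(-12*(15 + 10))*Q(0) = (-12*(15 + 10))*((-6 + 0)/(-5 + 0)) = (-12*25)*(-6/(-5)) = -(-60)*(-6) = -300*6/5 = -360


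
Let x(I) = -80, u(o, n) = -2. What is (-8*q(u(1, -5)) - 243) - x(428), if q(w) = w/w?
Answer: -171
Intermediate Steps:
q(w) = 1
(-8*q(u(1, -5)) - 243) - x(428) = (-8*1 - 243) - 1*(-80) = (-8 - 243) + 80 = -251 + 80 = -171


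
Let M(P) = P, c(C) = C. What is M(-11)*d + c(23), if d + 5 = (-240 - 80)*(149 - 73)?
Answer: 267598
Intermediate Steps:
d = -24325 (d = -5 + (-240 - 80)*(149 - 73) = -5 - 320*76 = -5 - 24320 = -24325)
M(-11)*d + c(23) = -11*(-24325) + 23 = 267575 + 23 = 267598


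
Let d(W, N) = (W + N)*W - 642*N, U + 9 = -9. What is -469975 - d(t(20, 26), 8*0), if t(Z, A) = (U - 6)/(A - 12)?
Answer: -23028919/49 ≈ -4.6998e+5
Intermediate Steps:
U = -18 (U = -9 - 9 = -18)
t(Z, A) = -24/(-12 + A) (t(Z, A) = (-18 - 6)/(A - 12) = -24/(-12 + A))
d(W, N) = -642*N + W*(N + W) (d(W, N) = (N + W)*W - 642*N = W*(N + W) - 642*N = -642*N + W*(N + W))
-469975 - d(t(20, 26), 8*0) = -469975 - ((-24/(-12 + 26))**2 - 5136*0 + (8*0)*(-24/(-12 + 26))) = -469975 - ((-24/14)**2 - 642*0 + 0*(-24/14)) = -469975 - ((-24*1/14)**2 + 0 + 0*(-24*1/14)) = -469975 - ((-12/7)**2 + 0 + 0*(-12/7)) = -469975 - (144/49 + 0 + 0) = -469975 - 1*144/49 = -469975 - 144/49 = -23028919/49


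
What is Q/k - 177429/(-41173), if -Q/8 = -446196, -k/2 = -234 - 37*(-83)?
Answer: -72981545559/116807801 ≈ -624.80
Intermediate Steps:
k = -5674 (k = -2*(-234 - 37*(-83)) = -2*(-234 + 3071) = -2*2837 = -5674)
Q = 3569568 (Q = -8*(-446196) = 3569568)
Q/k - 177429/(-41173) = 3569568/(-5674) - 177429/(-41173) = 3569568*(-1/5674) - 177429*(-1/41173) = -1784784/2837 + 177429/41173 = -72981545559/116807801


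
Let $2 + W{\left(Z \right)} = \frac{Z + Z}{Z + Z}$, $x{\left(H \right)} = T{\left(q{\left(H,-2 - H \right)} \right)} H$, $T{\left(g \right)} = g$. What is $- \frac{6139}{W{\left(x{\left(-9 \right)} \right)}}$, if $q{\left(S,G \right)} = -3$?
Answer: $6139$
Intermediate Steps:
$x{\left(H \right)} = - 3 H$
$W{\left(Z \right)} = -1$ ($W{\left(Z \right)} = -2 + \frac{Z + Z}{Z + Z} = -2 + \frac{2 Z}{2 Z} = -2 + 2 Z \frac{1}{2 Z} = -2 + 1 = -1$)
$- \frac{6139}{W{\left(x{\left(-9 \right)} \right)}} = - \frac{6139}{-1} = \left(-6139\right) \left(-1\right) = 6139$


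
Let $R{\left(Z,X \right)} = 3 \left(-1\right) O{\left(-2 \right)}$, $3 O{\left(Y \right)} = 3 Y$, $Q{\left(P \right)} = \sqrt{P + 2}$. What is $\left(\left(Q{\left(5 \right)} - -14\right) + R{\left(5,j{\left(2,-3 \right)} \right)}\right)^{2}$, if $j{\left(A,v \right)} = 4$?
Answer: $\left(20 + \sqrt{7}\right)^{2} \approx 512.83$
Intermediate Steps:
$Q{\left(P \right)} = \sqrt{2 + P}$
$O{\left(Y \right)} = Y$ ($O{\left(Y \right)} = \frac{3 Y}{3} = Y$)
$R{\left(Z,X \right)} = 6$ ($R{\left(Z,X \right)} = 3 \left(-1\right) \left(-2\right) = \left(-3\right) \left(-2\right) = 6$)
$\left(\left(Q{\left(5 \right)} - -14\right) + R{\left(5,j{\left(2,-3 \right)} \right)}\right)^{2} = \left(\left(\sqrt{2 + 5} - -14\right) + 6\right)^{2} = \left(\left(\sqrt{7} + 14\right) + 6\right)^{2} = \left(\left(14 + \sqrt{7}\right) + 6\right)^{2} = \left(20 + \sqrt{7}\right)^{2}$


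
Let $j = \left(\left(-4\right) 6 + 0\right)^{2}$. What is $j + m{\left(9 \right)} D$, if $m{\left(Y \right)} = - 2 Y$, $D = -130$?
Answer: $2916$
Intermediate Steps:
$j = 576$ ($j = \left(-24 + 0\right)^{2} = \left(-24\right)^{2} = 576$)
$j + m{\left(9 \right)} D = 576 + \left(-2\right) 9 \left(-130\right) = 576 - -2340 = 576 + 2340 = 2916$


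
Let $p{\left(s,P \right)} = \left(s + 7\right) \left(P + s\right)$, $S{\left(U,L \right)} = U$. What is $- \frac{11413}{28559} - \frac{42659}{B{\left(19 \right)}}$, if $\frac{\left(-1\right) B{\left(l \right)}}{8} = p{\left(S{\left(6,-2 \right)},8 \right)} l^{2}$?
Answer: $- \frac{4780557027}{15011067344} \approx -0.31847$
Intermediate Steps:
$p{\left(s,P \right)} = \left(7 + s\right) \left(P + s\right)$
$B{\left(l \right)} = - 1456 l^{2}$ ($B{\left(l \right)} = - 8 \left(6^{2} + 7 \cdot 8 + 7 \cdot 6 + 8 \cdot 6\right) l^{2} = - 8 \left(36 + 56 + 42 + 48\right) l^{2} = - 8 \cdot 182 l^{2} = - 1456 l^{2}$)
$- \frac{11413}{28559} - \frac{42659}{B{\left(19 \right)}} = - \frac{11413}{28559} - \frac{42659}{\left(-1456\right) 19^{2}} = \left(-11413\right) \frac{1}{28559} - \frac{42659}{\left(-1456\right) 361} = - \frac{11413}{28559} - \frac{42659}{-525616} = - \frac{11413}{28559} - - \frac{42659}{525616} = - \frac{11413}{28559} + \frac{42659}{525616} = - \frac{4780557027}{15011067344}$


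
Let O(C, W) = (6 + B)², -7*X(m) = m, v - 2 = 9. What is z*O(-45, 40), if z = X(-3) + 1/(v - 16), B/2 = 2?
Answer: 160/7 ≈ 22.857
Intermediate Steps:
v = 11 (v = 2 + 9 = 11)
B = 4 (B = 2*2 = 4)
X(m) = -m/7
O(C, W) = 100 (O(C, W) = (6 + 4)² = 10² = 100)
z = 8/35 (z = -⅐*(-3) + 1/(11 - 16) = 3/7 + 1/(-5) = 3/7 - ⅕ = 8/35 ≈ 0.22857)
z*O(-45, 40) = (8/35)*100 = 160/7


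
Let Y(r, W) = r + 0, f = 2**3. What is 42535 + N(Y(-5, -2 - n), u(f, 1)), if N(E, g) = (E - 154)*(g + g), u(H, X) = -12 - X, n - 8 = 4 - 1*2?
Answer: 46669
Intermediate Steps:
n = 10 (n = 8 + (4 - 1*2) = 8 + (4 - 2) = 8 + 2 = 10)
f = 8
Y(r, W) = r
N(E, g) = 2*g*(-154 + E) (N(E, g) = (-154 + E)*(2*g) = 2*g*(-154 + E))
42535 + N(Y(-5, -2 - n), u(f, 1)) = 42535 + 2*(-12 - 1*1)*(-154 - 5) = 42535 + 2*(-12 - 1)*(-159) = 42535 + 2*(-13)*(-159) = 42535 + 4134 = 46669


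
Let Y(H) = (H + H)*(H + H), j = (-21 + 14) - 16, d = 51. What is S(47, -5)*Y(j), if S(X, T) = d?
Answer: 107916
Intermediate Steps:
S(X, T) = 51
j = -23 (j = -7 - 16 = -23)
Y(H) = 4*H² (Y(H) = (2*H)*(2*H) = 4*H²)
S(47, -5)*Y(j) = 51*(4*(-23)²) = 51*(4*529) = 51*2116 = 107916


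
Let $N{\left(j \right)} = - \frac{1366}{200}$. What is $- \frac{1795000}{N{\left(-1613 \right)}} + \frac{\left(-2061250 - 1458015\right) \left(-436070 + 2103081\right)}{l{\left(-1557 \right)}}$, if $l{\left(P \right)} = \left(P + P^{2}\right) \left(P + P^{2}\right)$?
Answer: $\frac{1053559849647770097055}{4008825147848112} \approx 2.6281 \cdot 10^{5}$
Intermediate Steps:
$N{\left(j \right)} = - \frac{683}{100}$ ($N{\left(j \right)} = \left(-1366\right) \frac{1}{200} = - \frac{683}{100}$)
$l{\left(P \right)} = \left(P + P^{2}\right)^{2}$
$- \frac{1795000}{N{\left(-1613 \right)}} + \frac{\left(-2061250 - 1458015\right) \left(-436070 + 2103081\right)}{l{\left(-1557 \right)}} = - \frac{1795000}{- \frac{683}{100}} + \frac{\left(-2061250 - 1458015\right) \left(-436070 + 2103081\right)}{\left(-1557\right)^{2} \left(1 - 1557\right)^{2}} = \left(-1795000\right) \left(- \frac{100}{683}\right) + \frac{\left(-3519265\right) 1667011}{2424249 \left(-1556\right)^{2}} = \frac{179500000}{683} - \frac{5866653466915}{2424249 \cdot 2421136} = \frac{179500000}{683} - \frac{5866653466915}{5869436526864} = \frac{1053559849647770097055}{4008825147848112}$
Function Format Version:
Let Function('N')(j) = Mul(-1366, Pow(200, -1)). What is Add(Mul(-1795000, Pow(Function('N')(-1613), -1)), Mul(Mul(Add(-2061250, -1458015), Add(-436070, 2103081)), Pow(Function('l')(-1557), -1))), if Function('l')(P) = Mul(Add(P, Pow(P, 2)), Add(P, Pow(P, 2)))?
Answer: Rational(1053559849647770097055, 4008825147848112) ≈ 2.6281e+5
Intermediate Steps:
Function('N')(j) = Rational(-683, 100) (Function('N')(j) = Mul(-1366, Rational(1, 200)) = Rational(-683, 100))
Function('l')(P) = Pow(Add(P, Pow(P, 2)), 2)
Add(Mul(-1795000, Pow(Function('N')(-1613), -1)), Mul(Mul(Add(-2061250, -1458015), Add(-436070, 2103081)), Pow(Function('l')(-1557), -1))) = Add(Mul(-1795000, Pow(Rational(-683, 100), -1)), Mul(Mul(Add(-2061250, -1458015), Add(-436070, 2103081)), Pow(Mul(Pow(-1557, 2), Pow(Add(1, -1557), 2)), -1))) = Add(Mul(-1795000, Rational(-100, 683)), Mul(Mul(-3519265, 1667011), Pow(Mul(2424249, Pow(-1556, 2)), -1))) = Add(Rational(179500000, 683), Mul(-5866653466915, Pow(Mul(2424249, 2421136), -1))) = Add(Rational(179500000, 683), Mul(-5866653466915, Pow(5869436526864, -1))) = Add(Rational(179500000, 683), Mul(-5866653466915, Rational(1, 5869436526864))) = Add(Rational(179500000, 683), Rational(-5866653466915, 5869436526864)) = Rational(1053559849647770097055, 4008825147848112)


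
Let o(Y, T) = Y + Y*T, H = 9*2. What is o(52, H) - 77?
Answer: 911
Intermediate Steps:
H = 18
o(Y, T) = Y + T*Y
o(52, H) - 77 = 52*(1 + 18) - 77 = 52*19 - 77 = 988 - 77 = 911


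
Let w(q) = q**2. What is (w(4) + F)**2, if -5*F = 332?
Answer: 63504/25 ≈ 2540.2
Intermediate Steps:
F = -332/5 (F = -1/5*332 = -332/5 ≈ -66.400)
(w(4) + F)**2 = (4**2 - 332/5)**2 = (16 - 332/5)**2 = (-252/5)**2 = 63504/25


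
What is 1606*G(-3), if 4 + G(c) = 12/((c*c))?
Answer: -12848/3 ≈ -4282.7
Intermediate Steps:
G(c) = -4 + 12/c² (G(c) = -4 + 12/((c*c)) = -4 + 12/(c²) = -4 + 12/c²)
1606*G(-3) = 1606*(-4 + 12/(-3)²) = 1606*(-4 + 12*(⅑)) = 1606*(-4 + 4/3) = 1606*(-8/3) = -12848/3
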